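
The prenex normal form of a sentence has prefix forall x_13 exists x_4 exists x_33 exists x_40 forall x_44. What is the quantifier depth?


Quantifier prefix has 5 quantifier symbols.
Quantifier depth = 5

5


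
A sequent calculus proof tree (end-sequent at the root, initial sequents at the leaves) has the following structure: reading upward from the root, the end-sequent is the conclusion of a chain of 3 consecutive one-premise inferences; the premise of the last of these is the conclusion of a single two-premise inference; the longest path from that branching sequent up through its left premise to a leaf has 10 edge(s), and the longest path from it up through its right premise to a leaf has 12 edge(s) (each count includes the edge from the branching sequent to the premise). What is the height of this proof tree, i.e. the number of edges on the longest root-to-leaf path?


Longest path through the left premise: 10 edges (measured from the branching sequent)
Longest path through the right premise: 12 edges
Height of the subtree rooted at the branching sequent: max(10, 12) = 12
The branching sequent sits 3 edges above the root (the chain of one-premise inferences), so height = 12 + 3 = 15

15


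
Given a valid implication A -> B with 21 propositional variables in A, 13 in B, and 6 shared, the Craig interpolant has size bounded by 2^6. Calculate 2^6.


Shared atoms = 6
Craig interpolant size bound = 2^6
= 64

64


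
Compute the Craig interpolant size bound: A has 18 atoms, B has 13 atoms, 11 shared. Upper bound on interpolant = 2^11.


Shared atoms = 11
Craig interpolant size bound = 2^11
= 2048

2048


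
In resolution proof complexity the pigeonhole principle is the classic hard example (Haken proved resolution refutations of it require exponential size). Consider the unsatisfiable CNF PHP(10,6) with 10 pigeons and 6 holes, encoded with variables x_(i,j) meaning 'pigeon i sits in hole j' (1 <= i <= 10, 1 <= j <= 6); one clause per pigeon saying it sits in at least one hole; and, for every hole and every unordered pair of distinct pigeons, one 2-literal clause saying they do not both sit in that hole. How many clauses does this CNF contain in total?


PHP(10,6): 10 pigeons, 6 holes, 10*6 = 60 variables.
- pigeon clauses: one per pigeon -> 10 clauses
- hole clauses: 6 holes * C(10,2) = 6 * 45 -> 270 clauses
Total clauses = 10 + 270 = 280

280


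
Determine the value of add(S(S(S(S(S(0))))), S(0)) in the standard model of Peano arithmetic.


add(S^5(0), S^1(0)):
S^5(0) = 5
S^1(0) = 1
5 + 1 = 6

6


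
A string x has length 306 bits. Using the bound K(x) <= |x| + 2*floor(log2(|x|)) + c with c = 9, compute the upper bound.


floor(log2(306)) = 8
2 * 8 = 16
K(x) <= 306 + 16 + 9 = 331

331


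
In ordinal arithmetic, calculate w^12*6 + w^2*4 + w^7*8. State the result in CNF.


Ordinal addition (w^12*6 + w^2*4) + w^7*8:
alpha's leading term has exponent 12 > beta's exponent 7, so it survives.
alpha's tail term has exponent 2 < beta's exponent 7, so it is absorbed by beta.
In ordinal addition, any term followed by a strictly larger-exponent term is absorbed.
Result = w^12*6 + w^7*8

w^12*6 + w^7*8


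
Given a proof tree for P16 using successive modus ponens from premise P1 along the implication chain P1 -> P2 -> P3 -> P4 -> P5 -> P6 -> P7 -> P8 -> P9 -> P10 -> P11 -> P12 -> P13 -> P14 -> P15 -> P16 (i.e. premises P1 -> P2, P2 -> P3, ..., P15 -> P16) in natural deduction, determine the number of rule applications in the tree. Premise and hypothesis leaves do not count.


We have a chain: P1 -> P2 -> P3 -> P4 -> P5 -> P6 -> P7 -> P8 -> P9 -> P10 -> P11 -> P12 -> P13 -> P14 -> P15 -> P16.
Each modus ponens application produces the next variable.
The chain has 16 propositions, so 16-1 = 15 modus ponens steps.
Total inference nodes = 15

15


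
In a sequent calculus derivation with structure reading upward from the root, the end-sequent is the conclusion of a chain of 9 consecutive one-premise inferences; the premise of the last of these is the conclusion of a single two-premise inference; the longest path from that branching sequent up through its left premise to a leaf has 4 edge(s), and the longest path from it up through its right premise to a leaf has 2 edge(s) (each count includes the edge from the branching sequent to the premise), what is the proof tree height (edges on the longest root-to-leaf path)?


Longest path through the left premise: 4 edges (measured from the branching sequent)
Longest path through the right premise: 2 edges
Height of the subtree rooted at the branching sequent: max(4, 2) = 4
The branching sequent sits 9 edges above the root (the chain of one-premise inferences), so height = 4 + 9 = 13

13


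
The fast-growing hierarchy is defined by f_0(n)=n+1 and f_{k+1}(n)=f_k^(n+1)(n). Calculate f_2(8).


f_2(8) = f_1^9(8)
f_1(m) = 2m + 1.
Iterating: f_1^k(n) = 2^k*(n+1) - 1.
f_2(8) = 2^9*(8+1) - 1 = 512*9 - 1 = 4607

4607


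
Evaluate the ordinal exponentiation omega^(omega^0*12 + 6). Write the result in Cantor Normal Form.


omega^(omega^0*12 + 6):
omega^0 = 1, so the exponent is 12 + 6 = 18 (finite ordinal addition).
Result = omega^18, already a single CNF term.

omega^18


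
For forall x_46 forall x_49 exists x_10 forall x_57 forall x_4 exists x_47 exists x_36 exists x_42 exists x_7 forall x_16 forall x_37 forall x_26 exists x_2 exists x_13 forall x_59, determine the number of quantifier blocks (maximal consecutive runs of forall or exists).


Alternations = 6.
Blocks = alternations + 1 = 7

7


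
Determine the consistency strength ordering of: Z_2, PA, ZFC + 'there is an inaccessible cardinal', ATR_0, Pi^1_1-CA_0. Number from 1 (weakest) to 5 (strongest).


Ordering by consistency strength:
1. PA
2. ATR_0
3. Pi^1_1-CA_0
4. Z_2
5. ZFC + 'there is an inaccessible cardinal'


Z_2=4, PA=1, ZFC + 'there is an inaccessible cardinal'=5, ATR_0=2, Pi^1_1-CA_0=3


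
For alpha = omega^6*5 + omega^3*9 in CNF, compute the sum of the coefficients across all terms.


CNF: omega^6*5 + omega^3*9
Coefficients: 5 + 9 = 14

14


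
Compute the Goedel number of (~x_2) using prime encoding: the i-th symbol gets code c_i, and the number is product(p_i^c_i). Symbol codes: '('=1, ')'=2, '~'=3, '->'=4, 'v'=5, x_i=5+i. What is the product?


Formula: (~x_2)
Symbol codes: [1, 3, 7, 2]
Primes: [2, 3, 5, 7]
p_1^1 = 2^1 = 2
p_2^3 = 3^3 = 27
p_3^7 = 5^7 = 78125
p_4^2 = 7^2 = 49
Product = 206718750

206718750


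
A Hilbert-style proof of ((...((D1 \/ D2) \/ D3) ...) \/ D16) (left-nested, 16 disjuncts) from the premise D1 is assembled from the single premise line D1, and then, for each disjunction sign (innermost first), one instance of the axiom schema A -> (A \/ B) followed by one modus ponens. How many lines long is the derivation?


Building the left-nested 16-ary disjunction from D1:
- 1 premise line (D1)
- 16 disjuncts means 15 disjunction signs; each needs 1 axiom instance + 1 MP = 2 lines: 2 * 15 = 30
Total = 1 + 30 = 31 lines.

31


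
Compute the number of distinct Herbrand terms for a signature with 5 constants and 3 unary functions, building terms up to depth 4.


Herbrand terms by depth:
Depth 0: 5 constants
Depth 1: 15 new terms (running total: 20)
Depth 2: 45 new terms (running total: 65)
Depth 3: 135 new terms (running total: 200)
Depth 4: 405 new terms (running total: 605)
Total distinct ground terms = 605

605


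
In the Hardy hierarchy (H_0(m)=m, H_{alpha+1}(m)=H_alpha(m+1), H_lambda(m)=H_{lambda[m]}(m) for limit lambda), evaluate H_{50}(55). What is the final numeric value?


H_50(55):
For finite ordinals k, H_k(n) = n + k (each successor step adds 1).
H_50(55) = 55 + 50 = 105

105


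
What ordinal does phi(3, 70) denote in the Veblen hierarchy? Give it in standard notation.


phi(3, 70):
phi(3, beta) = eta_beta (the beta-th eta number, fixed point of zeta).
phi(3, 70) = eta_70

eta_70


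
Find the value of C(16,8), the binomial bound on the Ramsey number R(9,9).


R(9,9) <= C(9+9-2, 9-1) = C(16, 8)
C(16, 8) = 16! / (8! * 8!)
= 12870

12870


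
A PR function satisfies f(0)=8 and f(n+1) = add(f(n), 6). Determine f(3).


f(0) = 8
f(1) = add(f(0), 6) = add(8, 6) = 14
f(2) = add(f(1), 6) = add(14, 6) = 20
f(3) = add(f(2), 6) = add(20, 6) = 26


26


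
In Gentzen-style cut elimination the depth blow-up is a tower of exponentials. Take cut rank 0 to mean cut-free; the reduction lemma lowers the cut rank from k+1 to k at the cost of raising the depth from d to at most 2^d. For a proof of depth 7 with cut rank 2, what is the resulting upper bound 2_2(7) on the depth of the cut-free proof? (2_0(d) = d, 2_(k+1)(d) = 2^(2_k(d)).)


Each rank reduction sends depth d to at most 2^d; cut rank r needs r reductions.
2_0(7) = 7
2_1(7) = 2^7 = 128
2_2(7) = 2^128 = 340282366920938463463374607431768211456
Cut-free depth bound = 340282366920938463463374607431768211456

340282366920938463463374607431768211456


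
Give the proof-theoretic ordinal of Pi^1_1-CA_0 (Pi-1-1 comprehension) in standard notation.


The proof-theoretic ordinal of Pi^1_1-CA_0 (Pi-1-1 comprehension) is a standard result in ordinal analysis.
This ordinal is the supremum of order types of primitive recursive well-orderings
that the theory can prove to be well-ordered.
For Pi^1_1-CA_0 (Pi-1-1 comprehension), the proof-theoretic ordinal is psi_0(Omega_omega).

psi_0(Omega_omega)


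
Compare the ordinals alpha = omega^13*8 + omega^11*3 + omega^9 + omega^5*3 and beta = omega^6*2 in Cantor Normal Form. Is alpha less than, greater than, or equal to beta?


Compare term by term from highest exponent:
alpha = omega^13*8 + omega^11*3 + omega^9 + omega^5*3
beta = omega^6*2
Term 1: alpha has omega^13*8, beta has omega^6*2
Term 2: alpha has omega^11*3, beta has omega^0*0
Term 3: alpha has omega^9*1, beta has omega^0*0
Term 4: alpha has omega^5*3, beta has omega^0*0
Result: alpha > beta

alpha > beta


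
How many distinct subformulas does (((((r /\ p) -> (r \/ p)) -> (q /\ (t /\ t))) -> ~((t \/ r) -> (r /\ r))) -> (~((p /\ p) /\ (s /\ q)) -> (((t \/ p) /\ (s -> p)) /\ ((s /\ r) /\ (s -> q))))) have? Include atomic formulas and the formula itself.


Formula: (((((r /\ p) -> (r \/ p)) -> (q /\ (t /\ t))) -> ~((t \/ r) -> (r /\ r))) -> (~((p /\ p) /\ (s /\ q)) -> (((t \/ p) /\ (s -> p)) /\ ((s /\ r) /\ (s -> q)))))
Subformulas found:
  1. r
  2. q
  3. s
  4. t
  5. p
  6. (r /\ r)
  7. (r /\ p)
  8. (s /\ q)
  9. (t \/ r)
  10. (t /\ t)
  11. (r \/ p)
  12. (s /\ r)
  13. (s -> p)
  14. (p /\ p)
  15. (s -> q)
  16. (t \/ p)
  17. (q /\ (t /\ t))
  18. ((t \/ r) -> (r /\ r))
  19. ((p /\ p) /\ (s /\ q))
  20. ((r /\ p) -> (r \/ p))
  21. ((t \/ p) /\ (s -> p))
  22. ((s /\ r) /\ (s -> q))
  23. ~((t \/ r) -> (r /\ r))
  24. ~((p /\ p) /\ (s /\ q))
  25. (((r /\ p) -> (r \/ p)) -> (q /\ (t /\ t)))
  26. (((t \/ p) /\ (s -> p)) /\ ((s /\ r) /\ (s -> q)))
  27. ((((r /\ p) -> (r \/ p)) -> (q /\ (t /\ t))) -> ~((t \/ r) -> (r /\ r)))
  28. (~((p /\ p) /\ (s /\ q)) -> (((t \/ p) /\ (s -> p)) /\ ((s /\ r) /\ (s -> q))))
  29. (((((r /\ p) -> (r \/ p)) -> (q /\ (t /\ t))) -> ~((t \/ r) -> (r /\ r))) -> (~((p /\ p) /\ (s /\ q)) -> (((t \/ p) /\ (s -> p)) /\ ((s /\ r) /\ (s -> q)))))
Total distinct subformulas = 29

29


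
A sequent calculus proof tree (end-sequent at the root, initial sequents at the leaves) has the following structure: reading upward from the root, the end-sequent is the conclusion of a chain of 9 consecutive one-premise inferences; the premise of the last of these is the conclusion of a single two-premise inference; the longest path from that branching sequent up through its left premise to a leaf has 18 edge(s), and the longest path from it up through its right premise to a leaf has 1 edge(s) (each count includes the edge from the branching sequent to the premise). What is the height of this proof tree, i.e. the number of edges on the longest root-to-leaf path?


Longest path through the left premise: 18 edges (measured from the branching sequent)
Longest path through the right premise: 1 edges
Height of the subtree rooted at the branching sequent: max(18, 1) = 18
The branching sequent sits 9 edges above the root (the chain of one-premise inferences), so height = 18 + 9 = 27

27


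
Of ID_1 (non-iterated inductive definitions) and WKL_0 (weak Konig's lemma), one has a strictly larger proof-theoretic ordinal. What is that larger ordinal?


Proof-theoretic ordinal of ID_1 (non-iterated inductive definitions): psi_0(epsilon_{Omega+1})
Proof-theoretic ordinal of WKL_0 (weak Konig's lemma): omega^omega
Comparing: omega^omega < psi_0(epsilon_{Omega+1}).
The larger ordinal is psi_0(epsilon_{Omega+1}) (from ID_1 (non-iterated inductive definitions)).

psi_0(epsilon_{Omega+1})


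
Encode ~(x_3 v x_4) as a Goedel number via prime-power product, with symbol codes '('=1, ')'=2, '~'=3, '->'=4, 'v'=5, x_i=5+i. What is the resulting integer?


Formula: ~(x_3 v x_4)
Symbol codes: [3, 1, 8, 5, 9, 2]
Primes: [2, 3, 5, 7, 11, 13]
p_1^3 = 2^3 = 8
p_2^1 = 3^1 = 3
p_3^8 = 5^8 = 390625
p_4^5 = 7^5 = 16807
p_5^9 = 11^9 = 2357947691
p_6^2 = 13^2 = 169
Product = 62788823778802996875000

62788823778802996875000


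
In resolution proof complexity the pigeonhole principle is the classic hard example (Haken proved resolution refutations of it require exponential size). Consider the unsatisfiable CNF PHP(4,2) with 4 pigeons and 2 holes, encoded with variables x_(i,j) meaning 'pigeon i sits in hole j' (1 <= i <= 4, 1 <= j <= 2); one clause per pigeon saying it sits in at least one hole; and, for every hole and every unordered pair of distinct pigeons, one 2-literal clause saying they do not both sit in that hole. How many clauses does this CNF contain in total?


PHP(4,2): 4 pigeons, 2 holes, 4*2 = 8 variables.
- pigeon clauses: one per pigeon -> 4 clauses
- hole clauses: 2 holes * C(4,2) = 2 * 6 -> 12 clauses
Total clauses = 4 + 12 = 16

16


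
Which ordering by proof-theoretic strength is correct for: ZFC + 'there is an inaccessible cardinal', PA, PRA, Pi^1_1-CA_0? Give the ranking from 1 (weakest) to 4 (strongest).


Ordering by consistency strength:
1. PRA
2. PA
3. Pi^1_1-CA_0
4. ZFC + 'there is an inaccessible cardinal'


ZFC + 'there is an inaccessible cardinal'=4, PA=2, PRA=1, Pi^1_1-CA_0=3


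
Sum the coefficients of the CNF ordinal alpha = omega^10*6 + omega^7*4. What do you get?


CNF: omega^10*6 + omega^7*4
Coefficients: 6 + 4 = 10

10


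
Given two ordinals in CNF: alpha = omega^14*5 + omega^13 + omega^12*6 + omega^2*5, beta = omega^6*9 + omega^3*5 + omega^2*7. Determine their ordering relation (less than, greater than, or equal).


Compare term by term from highest exponent:
alpha = omega^14*5 + omega^13 + omega^12*6 + omega^2*5
beta = omega^6*9 + omega^3*5 + omega^2*7
Term 1: alpha has omega^14*5, beta has omega^6*9
Term 2: alpha has omega^13*1, beta has omega^3*5
Term 3: alpha has omega^12*6, beta has omega^2*7
Term 4: alpha has omega^2*5, beta has omega^0*0
Result: alpha > beta

alpha > beta


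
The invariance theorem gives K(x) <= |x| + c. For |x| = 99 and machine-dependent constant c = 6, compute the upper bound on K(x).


K(x) <= |x| + c = 99 + 6 = 105

105


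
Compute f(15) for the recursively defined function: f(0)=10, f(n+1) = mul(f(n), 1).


f(0) = 10
f(1) = mul(f(0), 1) = mul(10, 1) = 10
f(2) = mul(f(1), 1) = mul(10, 1) = 10
f(3) = mul(f(2), 1) = mul(10, 1) = 10
f(4) = mul(f(3), 1) = mul(10, 1) = 10
f(5) = mul(f(4), 1) = mul(10, 1) = 10
f(6) = mul(f(5), 1) = mul(10, 1) = 10
f(7) = mul(f(6), 1) = mul(10, 1) = 10
f(8) = mul(f(7), 1) = mul(10, 1) = 10
f(9) = mul(f(8), 1) = mul(10, 1) = 10
f(10) = mul(f(9), 1) = mul(10, 1) = 10
f(11) = mul(f(10), 1) = mul(10, 1) = 10
f(12) = mul(f(11), 1) = mul(10, 1) = 10
f(13) = mul(f(12), 1) = mul(10, 1) = 10
f(14) = mul(f(13), 1) = mul(10, 1) = 10
f(15) = mul(f(14), 1) = mul(10, 1) = 10


10


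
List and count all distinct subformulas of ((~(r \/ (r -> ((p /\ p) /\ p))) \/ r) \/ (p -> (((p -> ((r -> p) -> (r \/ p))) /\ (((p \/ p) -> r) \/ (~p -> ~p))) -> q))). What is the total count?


Formula: ((~(r \/ (r -> ((p /\ p) /\ p))) \/ r) \/ (p -> (((p -> ((r -> p) -> (r \/ p))) /\ (((p \/ p) -> r) \/ (~p -> ~p))) -> q)))
Subformulas found:
  1. r
  2. q
  3. p
  4. ~p
  5. (p \/ p)
  6. (r -> p)
  7. (r \/ p)
  8. (p /\ p)
  9. (~p -> ~p)
  10. ((p \/ p) -> r)
  11. ((p /\ p) /\ p)
  12. (r -> ((p /\ p) /\ p))
  13. ((r -> p) -> (r \/ p))
  14. (p -> ((r -> p) -> (r \/ p)))
  15. (r \/ (r -> ((p /\ p) /\ p)))
  16. ~(r \/ (r -> ((p /\ p) /\ p)))
  17. (((p \/ p) -> r) \/ (~p -> ~p))
  18. (~(r \/ (r -> ((p /\ p) /\ p))) \/ r)
  19. ((p -> ((r -> p) -> (r \/ p))) /\ (((p \/ p) -> r) \/ (~p -> ~p)))
  20. (((p -> ((r -> p) -> (r \/ p))) /\ (((p \/ p) -> r) \/ (~p -> ~p))) -> q)
  21. (p -> (((p -> ((r -> p) -> (r \/ p))) /\ (((p \/ p) -> r) \/ (~p -> ~p))) -> q))
  22. ((~(r \/ (r -> ((p /\ p) /\ p))) \/ r) \/ (p -> (((p -> ((r -> p) -> (r \/ p))) /\ (((p \/ p) -> r) \/ (~p -> ~p))) -> q)))
Total distinct subformulas = 22

22


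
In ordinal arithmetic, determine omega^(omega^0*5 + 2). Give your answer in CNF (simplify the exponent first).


omega^(omega^0*5 + 2):
omega^0 = 1, so the exponent is 5 + 2 = 7 (finite ordinal addition).
Result = omega^7, already a single CNF term.

omega^7


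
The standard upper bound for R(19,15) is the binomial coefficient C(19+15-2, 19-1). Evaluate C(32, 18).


R(19,15) <= C(19+15-2, 19-1) = C(32, 18)
C(32, 18) = 32! / (18! * 14!)
= 471435600

471435600


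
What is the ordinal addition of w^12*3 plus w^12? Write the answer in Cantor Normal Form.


Ordinal addition w^12*3 + w^12:
Both terms have the same exponent 12.
w^e*c + w^e*d = w^e*(c+d).
Result = w^12*(3+1) = w^12*4

w^12*4


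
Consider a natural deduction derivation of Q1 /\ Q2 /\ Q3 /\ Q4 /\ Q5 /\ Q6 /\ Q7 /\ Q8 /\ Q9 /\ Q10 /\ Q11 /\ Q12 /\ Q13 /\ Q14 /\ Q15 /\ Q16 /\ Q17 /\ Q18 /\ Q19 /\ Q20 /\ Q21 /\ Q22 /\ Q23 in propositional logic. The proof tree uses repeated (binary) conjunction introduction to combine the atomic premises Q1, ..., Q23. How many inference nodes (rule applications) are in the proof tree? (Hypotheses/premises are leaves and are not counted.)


The target conjunction has 23 conjuncts, i.e. 22 binary /\ connectives.
Each conjunction-intro joins two pieces, so 23 atoms require 23-1 = 22 applications.
Total inference nodes = 22

22


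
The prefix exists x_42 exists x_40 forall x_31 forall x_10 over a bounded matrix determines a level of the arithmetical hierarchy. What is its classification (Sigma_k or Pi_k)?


Leading quantifier is exists, so the class is Sigma.
Number of quantifier blocks = alternations + 1 = 1 + 1 = 2.
Classification: Sigma_2

Sigma_2


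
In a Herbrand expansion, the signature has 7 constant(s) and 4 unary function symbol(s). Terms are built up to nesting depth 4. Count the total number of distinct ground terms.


Herbrand terms by depth:
Depth 0: 7 constants
Depth 1: 28 new terms (running total: 35)
Depth 2: 112 new terms (running total: 147)
Depth 3: 448 new terms (running total: 595)
Depth 4: 1792 new terms (running total: 2387)
Total distinct ground terms = 2387

2387


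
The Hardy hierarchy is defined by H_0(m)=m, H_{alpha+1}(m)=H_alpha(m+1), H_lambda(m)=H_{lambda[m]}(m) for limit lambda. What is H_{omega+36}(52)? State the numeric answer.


H_{omega+36}(52):
Unwind the 36 successor steps: H_{omega+36}(52) = H_omega(52+36) = H_omega(88).
H_omega(m) = H_m(m) = m + m = 2m.
Result = 2 * 88 = 176

176


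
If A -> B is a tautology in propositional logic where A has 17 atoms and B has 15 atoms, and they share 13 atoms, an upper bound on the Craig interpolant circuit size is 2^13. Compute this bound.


Shared atoms = 13
Craig interpolant size bound = 2^13
= 8192

8192


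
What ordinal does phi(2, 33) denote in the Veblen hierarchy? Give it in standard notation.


phi(2, 33):
phi(2, beta) = zeta_beta (the beta-th zeta number, fixed point of epsilon).
phi(2, 33) = zeta_33

zeta_33


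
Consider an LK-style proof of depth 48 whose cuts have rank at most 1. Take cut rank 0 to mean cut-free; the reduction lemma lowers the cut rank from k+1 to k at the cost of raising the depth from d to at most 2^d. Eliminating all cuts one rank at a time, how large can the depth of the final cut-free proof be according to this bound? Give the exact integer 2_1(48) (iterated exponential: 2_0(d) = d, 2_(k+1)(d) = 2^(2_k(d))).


Each rank reduction sends depth d to at most 2^d; cut rank r needs r reductions.
2_0(48) = 48
2_1(48) = 2^48 = 281474976710656
Cut-free depth bound = 281474976710656

281474976710656


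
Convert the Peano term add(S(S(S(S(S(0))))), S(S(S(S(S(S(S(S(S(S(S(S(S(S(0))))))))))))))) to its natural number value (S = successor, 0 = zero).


add(S^5(0), S^14(0)):
S^5(0) = 5
S^14(0) = 14
5 + 14 = 19

19


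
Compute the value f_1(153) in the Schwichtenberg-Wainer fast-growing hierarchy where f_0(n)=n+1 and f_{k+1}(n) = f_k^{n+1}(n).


f_1(153) = f_0^154(153)
f_0 adds 1 each time, applied 154 times.
f_1(153) = 153 + 154 = 307

307


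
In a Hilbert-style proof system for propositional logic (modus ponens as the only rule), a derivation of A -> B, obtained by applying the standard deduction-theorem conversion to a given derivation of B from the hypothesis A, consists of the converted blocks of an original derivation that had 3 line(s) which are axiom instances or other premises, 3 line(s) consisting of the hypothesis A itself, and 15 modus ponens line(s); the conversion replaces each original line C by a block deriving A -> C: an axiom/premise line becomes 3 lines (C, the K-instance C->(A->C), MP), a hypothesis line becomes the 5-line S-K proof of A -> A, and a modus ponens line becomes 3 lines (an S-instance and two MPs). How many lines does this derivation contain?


Deduction-theorem conversion, block by block:
- 3 axiom/premise lines -> 3 lines each = 9
- 3 hypothesis lines -> 5 lines each (identity proof A->A) = 15
- 15 MP lines -> 3 lines each (S-instance, MP, MP) = 45
Total = 9 + 15 + 45 = 69 lines.

69


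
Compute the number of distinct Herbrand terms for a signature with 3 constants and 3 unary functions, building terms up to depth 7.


Herbrand terms by depth:
Depth 0: 3 constants
Depth 1: 9 new terms (running total: 12)
Depth 2: 27 new terms (running total: 39)
Depth 3: 81 new terms (running total: 120)
Depth 4: 243 new terms (running total: 363)
Depth 5: 729 new terms (running total: 1092)
Depth 6: 2187 new terms (running total: 3279)
Depth 7: 6561 new terms (running total: 9840)
Total distinct ground terms = 9840

9840


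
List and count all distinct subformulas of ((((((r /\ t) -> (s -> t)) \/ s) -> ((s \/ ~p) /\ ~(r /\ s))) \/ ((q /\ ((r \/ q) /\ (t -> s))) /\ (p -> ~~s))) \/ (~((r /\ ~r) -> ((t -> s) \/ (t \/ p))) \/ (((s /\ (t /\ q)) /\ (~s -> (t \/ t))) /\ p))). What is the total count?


Formula: ((((((r /\ t) -> (s -> t)) \/ s) -> ((s \/ ~p) /\ ~(r /\ s))) \/ ((q /\ ((r \/ q) /\ (t -> s))) /\ (p -> ~~s))) \/ (~((r /\ ~r) -> ((t -> s) \/ (t \/ p))) \/ (((s /\ (t /\ q)) /\ (~s -> (t \/ t))) /\ p)))
Subformulas found:
  1. r
  2. p
  3. q
  4. s
  5. t
  6. ~p
  7. ~s
  8. ~r
  9. ~~s
  10. (t \/ t)
  11. (t -> s)
  12. (r /\ s)
  13. (r /\ t)
  14. (t /\ q)
  15. (s -> t)
  16. (r \/ q)
  17. (t \/ p)
  18. (r /\ ~r)
  19. ~(r /\ s)
  20. (s \/ ~p)
  21. (p -> ~~s)
  22. (s /\ (t /\ q))
  23. (~s -> (t \/ t))
  24. ((r /\ t) -> (s -> t))
  25. ((t -> s) \/ (t \/ p))
  26. ((r \/ q) /\ (t -> s))
  27. ((s \/ ~p) /\ ~(r /\ s))
  28. (q /\ ((r \/ q) /\ (t -> s)))
  29. (((r /\ t) -> (s -> t)) \/ s)
  30. ((s /\ (t /\ q)) /\ (~s -> (t \/ t)))
  31. ((r /\ ~r) -> ((t -> s) \/ (t \/ p)))
  32. ~((r /\ ~r) -> ((t -> s) \/ (t \/ p)))
  33. (((s /\ (t /\ q)) /\ (~s -> (t \/ t))) /\ p)
  34. ((q /\ ((r \/ q) /\ (t -> s))) /\ (p -> ~~s))
  35. ((((r /\ t) -> (s -> t)) \/ s) -> ((s \/ ~p) /\ ~(r /\ s)))
  36. (~((r /\ ~r) -> ((t -> s) \/ (t \/ p))) \/ (((s /\ (t /\ q)) /\ (~s -> (t \/ t))) /\ p))
  37. (((((r /\ t) -> (s -> t)) \/ s) -> ((s \/ ~p) /\ ~(r /\ s))) \/ ((q /\ ((r \/ q) /\ (t -> s))) /\ (p -> ~~s)))
  38. ((((((r /\ t) -> (s -> t)) \/ s) -> ((s \/ ~p) /\ ~(r /\ s))) \/ ((q /\ ((r \/ q) /\ (t -> s))) /\ (p -> ~~s))) \/ (~((r /\ ~r) -> ((t -> s) \/ (t \/ p))) \/ (((s /\ (t /\ q)) /\ (~s -> (t \/ t))) /\ p)))
Total distinct subformulas = 38

38


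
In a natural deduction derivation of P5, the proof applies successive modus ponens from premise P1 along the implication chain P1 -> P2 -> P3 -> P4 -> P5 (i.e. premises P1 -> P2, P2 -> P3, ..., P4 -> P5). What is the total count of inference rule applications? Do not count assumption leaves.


We have a chain: P1 -> P2 -> P3 -> P4 -> P5.
Each modus ponens application produces the next variable.
The chain has 5 propositions, so 5-1 = 4 modus ponens steps.
Total inference nodes = 4

4


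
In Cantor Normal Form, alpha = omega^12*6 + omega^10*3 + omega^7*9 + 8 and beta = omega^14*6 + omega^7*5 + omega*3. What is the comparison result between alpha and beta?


Compare term by term from highest exponent:
alpha = omega^12*6 + omega^10*3 + omega^7*9 + 8
beta = omega^14*6 + omega^7*5 + omega*3
Term 1: alpha has omega^12*6, beta has omega^14*6
Term 2: alpha has omega^10*3, beta has omega^7*5
Term 3: alpha has omega^7*9, beta has omega^1*3
Term 4: alpha has omega^0*8, beta has omega^0*0
Result: alpha < beta

alpha < beta


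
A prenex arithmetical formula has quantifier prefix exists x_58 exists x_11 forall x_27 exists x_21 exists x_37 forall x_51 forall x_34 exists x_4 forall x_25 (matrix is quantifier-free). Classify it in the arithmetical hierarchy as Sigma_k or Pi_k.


Leading quantifier is exists, so the class is Sigma.
Number of quantifier blocks = alternations + 1 = 5 + 1 = 6.
Classification: Sigma_6

Sigma_6


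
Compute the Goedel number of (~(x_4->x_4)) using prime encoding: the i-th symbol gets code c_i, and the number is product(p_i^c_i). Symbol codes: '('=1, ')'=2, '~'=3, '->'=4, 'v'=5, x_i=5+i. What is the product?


Formula: (~(x_4->x_4))
Symbol codes: [1, 3, 1, 9, 4, 9, 2, 2]
Primes: [2, 3, 5, 7, 11, 13, 17, 19]
p_1^1 = 2^1 = 2
p_2^3 = 3^3 = 27
p_3^1 = 5^1 = 5
p_4^9 = 7^9 = 40353607
p_5^4 = 11^4 = 14641
p_6^9 = 13^9 = 10604499373
p_7^2 = 17^2 = 289
p_8^2 = 19^2 = 361
Product = 176486739713597209702367892330

176486739713597209702367892330


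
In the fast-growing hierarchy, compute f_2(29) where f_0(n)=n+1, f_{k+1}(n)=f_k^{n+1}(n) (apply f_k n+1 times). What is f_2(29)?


f_2(29) = f_1^30(29)
f_1(m) = 2m + 1.
Iterating: f_1^k(n) = 2^k*(n+1) - 1.
f_2(29) = 2^30*(29+1) - 1 = 1073741824*30 - 1 = 32212254719

32212254719


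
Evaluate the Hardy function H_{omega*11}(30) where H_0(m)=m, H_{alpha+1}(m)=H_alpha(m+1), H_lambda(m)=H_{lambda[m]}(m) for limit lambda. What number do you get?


H_{omega*11}(30):
For the Hardy hierarchy, H_{omega*k}(n) = 2^k * n.
2^11 = 2048.
2048 * 30 = 61440

61440


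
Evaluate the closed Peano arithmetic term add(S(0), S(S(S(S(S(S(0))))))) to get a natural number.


add(S^1(0), S^6(0)):
S^1(0) = 1
S^6(0) = 6
1 + 6 = 7

7


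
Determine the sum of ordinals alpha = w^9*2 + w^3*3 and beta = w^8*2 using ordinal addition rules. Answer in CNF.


Ordinal addition (w^9*2 + w^3*3) + w^8*2:
alpha's leading term has exponent 9 > beta's exponent 8, so it survives.
alpha's tail term has exponent 3 < beta's exponent 8, so it is absorbed by beta.
In ordinal addition, any term followed by a strictly larger-exponent term is absorbed.
Result = w^9*2 + w^8*2

w^9*2 + w^8*2


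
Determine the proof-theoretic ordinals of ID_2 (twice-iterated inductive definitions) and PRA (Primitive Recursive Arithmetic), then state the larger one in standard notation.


Proof-theoretic ordinal of ID_2 (twice-iterated inductive definitions): psi_0(epsilon_{Omega_2+1})
Proof-theoretic ordinal of PRA (Primitive Recursive Arithmetic): omega^omega
Comparing: omega^omega < psi_0(epsilon_{Omega_2+1}).
The larger ordinal is psi_0(epsilon_{Omega_2+1}) (from ID_2 (twice-iterated inductive definitions)).

psi_0(epsilon_{Omega_2+1})


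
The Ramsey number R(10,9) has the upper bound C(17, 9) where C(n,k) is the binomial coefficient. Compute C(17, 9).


R(10,9) <= C(10+9-2, 10-1) = C(17, 9)
C(17, 9) = 17! / (9! * 8!)
= 24310

24310


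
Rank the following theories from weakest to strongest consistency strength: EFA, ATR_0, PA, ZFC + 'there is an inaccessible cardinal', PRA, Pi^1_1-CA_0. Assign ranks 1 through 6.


Ordering by consistency strength:
1. EFA
2. PRA
3. PA
4. ATR_0
5. Pi^1_1-CA_0
6. ZFC + 'there is an inaccessible cardinal'


EFA=1, ATR_0=4, PA=3, ZFC + 'there is an inaccessible cardinal'=6, PRA=2, Pi^1_1-CA_0=5


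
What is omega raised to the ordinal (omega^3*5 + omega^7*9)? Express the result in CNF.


omega^(omega^3*5 + omega^7*9):
In ordinal addition a term is absorbed by a following term of strictly larger exponent: 3 < 7, so omega^3*5 + omega^7*9 = omega^7*9.
omega raised to a CNF ordinal is a single CNF term: Result = omega^(omega^7*9)

omega^(omega^7*9)


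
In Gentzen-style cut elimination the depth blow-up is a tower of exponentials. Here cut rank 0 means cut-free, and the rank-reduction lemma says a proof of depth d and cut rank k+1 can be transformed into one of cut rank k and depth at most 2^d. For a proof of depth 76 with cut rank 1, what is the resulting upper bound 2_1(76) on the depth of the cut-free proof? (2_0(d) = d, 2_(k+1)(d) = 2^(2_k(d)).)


Each rank reduction sends depth d to at most 2^d; cut rank r needs r reductions.
2_0(76) = 76
2_1(76) = 2^76 = 75557863725914323419136
Cut-free depth bound = 75557863725914323419136

75557863725914323419136


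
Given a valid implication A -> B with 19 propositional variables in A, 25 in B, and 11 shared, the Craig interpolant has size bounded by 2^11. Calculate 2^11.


Shared atoms = 11
Craig interpolant size bound = 2^11
= 2048

2048


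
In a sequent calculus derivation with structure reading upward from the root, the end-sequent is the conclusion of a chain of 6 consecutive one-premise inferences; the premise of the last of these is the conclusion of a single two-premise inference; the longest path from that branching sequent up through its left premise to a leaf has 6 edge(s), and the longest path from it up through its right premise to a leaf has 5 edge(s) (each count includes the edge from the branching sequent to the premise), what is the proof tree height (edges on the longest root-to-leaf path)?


Longest path through the left premise: 6 edges (measured from the branching sequent)
Longest path through the right premise: 5 edges
Height of the subtree rooted at the branching sequent: max(6, 5) = 6
The branching sequent sits 6 edges above the root (the chain of one-premise inferences), so height = 6 + 6 = 12

12


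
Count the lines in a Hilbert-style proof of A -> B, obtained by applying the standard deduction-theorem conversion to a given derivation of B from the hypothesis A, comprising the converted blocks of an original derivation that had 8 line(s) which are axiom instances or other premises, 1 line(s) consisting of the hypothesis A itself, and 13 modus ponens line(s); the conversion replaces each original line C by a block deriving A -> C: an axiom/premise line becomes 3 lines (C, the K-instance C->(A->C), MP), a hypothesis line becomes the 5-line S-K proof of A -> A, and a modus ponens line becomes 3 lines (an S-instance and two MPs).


Deduction-theorem conversion, block by block:
- 8 axiom/premise lines -> 3 lines each = 24
- 1 hypothesis lines -> 5 lines each (identity proof A->A) = 5
- 13 MP lines -> 3 lines each (S-instance, MP, MP) = 39
Total = 24 + 5 + 39 = 68 lines.

68


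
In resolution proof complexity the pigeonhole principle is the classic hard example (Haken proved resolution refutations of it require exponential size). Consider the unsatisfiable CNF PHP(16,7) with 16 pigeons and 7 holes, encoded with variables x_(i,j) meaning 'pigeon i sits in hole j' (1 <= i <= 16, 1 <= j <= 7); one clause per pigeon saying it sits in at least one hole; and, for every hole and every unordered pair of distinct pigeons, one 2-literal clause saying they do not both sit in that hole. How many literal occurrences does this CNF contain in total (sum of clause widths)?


PHP(16,7): 16 pigeons, 7 holes, 16*7 = 112 variables.
- pigeon clauses: one per pigeon -> 16 clauses of width 7 -> 112 literals
- hole clauses: 7 holes * C(16,2) = 7 * 120 -> 840 clauses of width 2 -> 1680 literals
Total literal occurrences = 112 + 1680 = 1792

1792


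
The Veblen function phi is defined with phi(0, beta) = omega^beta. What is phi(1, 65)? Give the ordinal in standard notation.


phi(1, 65):
phi(1, beta) = epsilon_beta (the beta-th epsilon number).
phi(1, 65) = epsilon_65

epsilon_65


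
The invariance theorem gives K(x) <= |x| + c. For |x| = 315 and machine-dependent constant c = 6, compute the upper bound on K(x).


K(x) <= |x| + c = 315 + 6 = 321

321


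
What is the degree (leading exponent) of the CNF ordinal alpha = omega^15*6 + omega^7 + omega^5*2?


CNF: omega^15*6 + omega^7 + omega^5*2
The leading term is omega^15*6, which has exponent 15.

15


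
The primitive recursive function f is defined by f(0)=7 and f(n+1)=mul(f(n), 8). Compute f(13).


f(0) = 7
f(1) = mul(f(0), 8) = mul(7, 8) = 56
f(2) = mul(f(1), 8) = mul(56, 8) = 448
f(3) = mul(f(2), 8) = mul(448, 8) = 3584
f(4) = mul(f(3), 8) = mul(3584, 8) = 28672
f(5) = mul(f(4), 8) = mul(28672, 8) = 229376
f(6) = mul(f(5), 8) = mul(229376, 8) = 1835008
f(7) = mul(f(6), 8) = mul(1835008, 8) = 14680064
f(8) = mul(f(7), 8) = mul(14680064, 8) = 117440512
f(9) = mul(f(8), 8) = mul(117440512, 8) = 939524096
f(10) = mul(f(9), 8) = mul(939524096, 8) = 7516192768
f(11) = mul(f(10), 8) = mul(7516192768, 8) = 60129542144
f(12) = mul(f(11), 8) = mul(60129542144, 8) = 481036337152
f(13) = mul(f(12), 8) = mul(481036337152, 8) = 3848290697216


3848290697216


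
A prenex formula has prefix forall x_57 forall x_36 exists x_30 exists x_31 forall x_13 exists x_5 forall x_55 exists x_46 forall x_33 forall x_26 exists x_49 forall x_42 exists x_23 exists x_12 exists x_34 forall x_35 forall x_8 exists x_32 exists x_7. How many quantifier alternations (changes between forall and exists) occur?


Walk the prefix and count type changes:
  position 1: forall -> forall
  position 2: forall -> exists <-- alternation
  position 3: exists -> exists
  position 4: exists -> forall <-- alternation
  position 5: forall -> exists <-- alternation
  position 6: exists -> forall <-- alternation
  position 7: forall -> exists <-- alternation
  position 8: exists -> forall <-- alternation
  position 9: forall -> forall
  position 10: forall -> exists <-- alternation
  position 11: exists -> forall <-- alternation
  position 12: forall -> exists <-- alternation
  position 13: exists -> exists
  position 14: exists -> exists
  position 15: exists -> forall <-- alternation
  position 16: forall -> forall
  position 17: forall -> exists <-- alternation
  position 18: exists -> exists
Total alternations = 11

11


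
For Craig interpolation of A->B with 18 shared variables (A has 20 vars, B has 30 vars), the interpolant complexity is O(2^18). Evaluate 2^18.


Shared atoms = 18
Craig interpolant size bound = 2^18
= 262144

262144


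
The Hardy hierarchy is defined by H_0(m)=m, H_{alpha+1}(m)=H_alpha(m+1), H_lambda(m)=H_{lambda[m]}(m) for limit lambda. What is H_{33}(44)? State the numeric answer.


H_33(44):
For finite ordinals k, H_k(n) = n + k (each successor step adds 1).
H_33(44) = 44 + 33 = 77

77


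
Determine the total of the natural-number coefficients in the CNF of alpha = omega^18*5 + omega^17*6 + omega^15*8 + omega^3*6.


CNF: omega^18*5 + omega^17*6 + omega^15*8 + omega^3*6
Coefficients: 5 + 6 + 8 + 6 = 25

25


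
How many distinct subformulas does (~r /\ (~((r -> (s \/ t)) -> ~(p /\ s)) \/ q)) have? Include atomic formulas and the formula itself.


Formula: (~r /\ (~((r -> (s \/ t)) -> ~(p /\ s)) \/ q))
Subformulas found:
  1. q
  2. s
  3. r
  4. t
  5. p
  6. ~r
  7. (p /\ s)
  8. (s \/ t)
  9. ~(p /\ s)
  10. (r -> (s \/ t))
  11. ((r -> (s \/ t)) -> ~(p /\ s))
  12. ~((r -> (s \/ t)) -> ~(p /\ s))
  13. (~((r -> (s \/ t)) -> ~(p /\ s)) \/ q)
  14. (~r /\ (~((r -> (s \/ t)) -> ~(p /\ s)) \/ q))
Total distinct subformulas = 14

14


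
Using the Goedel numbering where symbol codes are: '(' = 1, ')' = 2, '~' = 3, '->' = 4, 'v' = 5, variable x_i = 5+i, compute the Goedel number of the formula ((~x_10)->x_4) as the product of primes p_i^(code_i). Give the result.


Formula: ((~x_10)->x_4)
Symbol codes: [1, 1, 3, 15, 2, 4, 9, 2]
Primes: [2, 3, 5, 7, 11, 13, 17, 19]
p_1^1 = 2^1 = 2
p_2^1 = 3^1 = 3
p_3^3 = 5^3 = 125
p_4^15 = 7^15 = 4747561509943
p_5^2 = 11^2 = 121
p_6^4 = 13^4 = 28561
p_7^9 = 17^9 = 118587876497
p_8^2 = 19^2 = 361
Product = 526790746296216414745551720284633250

526790746296216414745551720284633250


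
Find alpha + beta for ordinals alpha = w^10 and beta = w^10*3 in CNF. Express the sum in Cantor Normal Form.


Ordinal addition w^10 + w^10*3:
Both terms have the same exponent 10.
w^e*c + w^e*d = w^e*(c+d).
Result = w^10*(1+3) = w^10*4

w^10*4


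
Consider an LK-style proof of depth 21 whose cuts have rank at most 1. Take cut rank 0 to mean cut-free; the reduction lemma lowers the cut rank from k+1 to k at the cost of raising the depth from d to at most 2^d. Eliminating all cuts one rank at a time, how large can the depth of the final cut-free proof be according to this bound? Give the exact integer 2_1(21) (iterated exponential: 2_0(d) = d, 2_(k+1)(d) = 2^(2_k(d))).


Each rank reduction sends depth d to at most 2^d; cut rank r needs r reductions.
2_0(21) = 21
2_1(21) = 2^21 = 2097152
Cut-free depth bound = 2097152

2097152


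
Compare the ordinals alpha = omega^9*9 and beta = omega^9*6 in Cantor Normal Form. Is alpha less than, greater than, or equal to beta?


Compare term by term from highest exponent:
alpha = omega^9*9
beta = omega^9*6
Term 1: alpha has omega^9*9, beta has omega^9*6
Result: alpha > beta

alpha > beta


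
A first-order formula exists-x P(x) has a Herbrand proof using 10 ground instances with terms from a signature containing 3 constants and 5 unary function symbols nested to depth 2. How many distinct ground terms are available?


Herbrand terms by depth:
Depth 0: 3 constants
Depth 1: 15 new terms (running total: 18)
Depth 2: 75 new terms (running total: 93)
Total distinct ground terms = 93

93


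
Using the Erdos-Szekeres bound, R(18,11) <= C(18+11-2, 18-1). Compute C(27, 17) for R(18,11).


R(18,11) <= C(18+11-2, 18-1) = C(27, 17)
C(27, 17) = 27! / (17! * 10!)
= 8436285

8436285


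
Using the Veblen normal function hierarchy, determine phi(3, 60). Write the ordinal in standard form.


phi(3, 60):
phi(3, beta) = eta_beta (the beta-th eta number, fixed point of zeta).
phi(3, 60) = eta_60

eta_60


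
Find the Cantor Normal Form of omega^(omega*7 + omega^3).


omega^(omega*7 + omega^3):
In ordinal addition a term is absorbed by a following term of strictly larger exponent: 1 < 3, so omega*7 + omega^3 = omega^3.
omega raised to a CNF ordinal is a single CNF term: Result = omega^(omega^3)

omega^(omega^3)


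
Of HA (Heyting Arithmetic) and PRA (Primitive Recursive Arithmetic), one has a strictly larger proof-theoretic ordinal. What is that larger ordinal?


Proof-theoretic ordinal of HA (Heyting Arithmetic): epsilon_0
Proof-theoretic ordinal of PRA (Primitive Recursive Arithmetic): omega^omega
Comparing: omega^omega < epsilon_0.
The larger ordinal is epsilon_0 (from HA (Heyting Arithmetic)).

epsilon_0


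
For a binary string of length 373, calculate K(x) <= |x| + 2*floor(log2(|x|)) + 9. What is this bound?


floor(log2(373)) = 8
2 * 8 = 16
K(x) <= 373 + 16 + 9 = 398

398


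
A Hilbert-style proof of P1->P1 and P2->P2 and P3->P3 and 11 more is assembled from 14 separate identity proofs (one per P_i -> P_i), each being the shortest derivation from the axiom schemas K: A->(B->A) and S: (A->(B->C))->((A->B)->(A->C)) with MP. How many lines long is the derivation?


The shortest proof of A->A from K and S in the Hilbert calculus has exactly 5 lines:
(1) K instance A->((A->A)->A), (2) S instance, (3) MP on 1,2, (4) K instance A->(A->A), (5) MP on 3,4.
For 14 independent identities: 14 * 5 = 70 lines total.

70
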